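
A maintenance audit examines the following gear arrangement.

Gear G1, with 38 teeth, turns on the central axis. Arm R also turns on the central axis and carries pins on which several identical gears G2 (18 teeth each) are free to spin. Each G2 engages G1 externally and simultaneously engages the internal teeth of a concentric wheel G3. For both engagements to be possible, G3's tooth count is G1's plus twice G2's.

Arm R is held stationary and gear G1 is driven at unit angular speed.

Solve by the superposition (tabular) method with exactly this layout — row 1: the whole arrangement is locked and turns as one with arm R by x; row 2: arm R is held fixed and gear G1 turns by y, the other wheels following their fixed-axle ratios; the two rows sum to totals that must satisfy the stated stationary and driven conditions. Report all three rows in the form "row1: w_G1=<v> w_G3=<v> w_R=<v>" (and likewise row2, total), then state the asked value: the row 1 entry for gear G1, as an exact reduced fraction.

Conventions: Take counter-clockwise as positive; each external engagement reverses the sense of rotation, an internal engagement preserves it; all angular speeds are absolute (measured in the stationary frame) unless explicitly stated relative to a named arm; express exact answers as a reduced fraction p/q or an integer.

planetary set (38T centre, 18T on arm, 74T internal) — Willis relation
row 1 (train locked, turned with arm): all members turn x
row 2 — arm fixed, fixed-axis ratios: sun y, ring −(38/74)·y, arm 0
boundary: total ω_arm = x = 0 and total ω_sun = x + y = 1  ⇒  y = 1, x = 0
row 2 ring = −(38/74)·1 = -19/37
totals (row 1 + row 2): sun 0 + 1 = 1, ring 0 + (-19/37) = -19/37, arm 0 + 0 = 0
asked cell (row1, sun) = 0

row1: w_G1=0 w_G3=0 w_R=0
row2: w_G1=1 w_G3=-19/37 w_R=0
total: w_G1=1 w_G3=-19/37 w_R=0
asked value: 0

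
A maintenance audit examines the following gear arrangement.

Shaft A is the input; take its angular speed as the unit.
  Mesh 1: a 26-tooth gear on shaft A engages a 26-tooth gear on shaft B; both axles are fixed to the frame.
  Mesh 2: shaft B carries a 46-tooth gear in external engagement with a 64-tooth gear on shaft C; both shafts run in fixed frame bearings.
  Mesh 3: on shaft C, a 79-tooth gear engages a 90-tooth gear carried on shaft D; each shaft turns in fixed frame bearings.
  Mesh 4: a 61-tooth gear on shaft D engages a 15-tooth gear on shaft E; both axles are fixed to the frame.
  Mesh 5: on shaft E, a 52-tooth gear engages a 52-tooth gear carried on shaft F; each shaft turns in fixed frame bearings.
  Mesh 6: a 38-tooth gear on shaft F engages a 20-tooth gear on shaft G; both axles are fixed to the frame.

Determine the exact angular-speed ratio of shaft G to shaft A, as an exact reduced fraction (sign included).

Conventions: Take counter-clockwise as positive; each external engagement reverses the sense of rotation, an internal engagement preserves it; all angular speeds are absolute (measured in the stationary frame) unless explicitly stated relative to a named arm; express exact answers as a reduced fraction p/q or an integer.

class = fixed-axis compound train [6 meshes; 6 ratios multiply, 6 sense flips]
mesh 1 [26T→26T]: running ratio 1, sense −
mesh 2 [46T→64T]: running ratio 23/32, sense +
mesh 3 [79T→90T]: running ratio 1817/2880, sense −
mesh 4 [61T→15T]: running ratio 110837/43200, sense +
mesh 5 [52T→52T]: running ratio 110837/43200, sense −
mesh 6 [38T→20T]: running ratio 2105903/432000, sense +
ω_out/ω_in = 2105903/432000

2105903/432000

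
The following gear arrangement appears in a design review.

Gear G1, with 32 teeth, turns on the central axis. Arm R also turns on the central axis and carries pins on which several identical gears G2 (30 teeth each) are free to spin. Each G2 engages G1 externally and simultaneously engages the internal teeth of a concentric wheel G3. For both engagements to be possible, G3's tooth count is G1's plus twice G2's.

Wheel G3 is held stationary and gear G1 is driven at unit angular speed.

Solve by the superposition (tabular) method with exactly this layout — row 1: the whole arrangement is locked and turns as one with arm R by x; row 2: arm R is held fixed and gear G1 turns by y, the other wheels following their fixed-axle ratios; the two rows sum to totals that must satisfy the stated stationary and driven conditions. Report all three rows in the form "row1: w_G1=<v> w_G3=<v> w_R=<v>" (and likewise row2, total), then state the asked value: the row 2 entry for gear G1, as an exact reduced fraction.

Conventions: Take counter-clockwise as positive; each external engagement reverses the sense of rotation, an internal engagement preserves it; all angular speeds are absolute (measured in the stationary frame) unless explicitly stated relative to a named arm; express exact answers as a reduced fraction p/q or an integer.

row1: w_G1=8/31 w_G3=8/31 w_R=8/31
row2: w_G1=23/31 w_G3=-8/31 w_R=0
total: w_G1=1 w_G3=0 w_R=8/31
asked value: 23/31

planetary set (32T centre, 30T on arm, 92T internal) — Willis relation
row 1: whole set turns with the arm by x
row 2 (arm held, sun turns y): ω_ring = −(32/92)·y, ω_arm = 0
boundary: total ω_ring = x − (32/92)·y = 0 and total ω_sun = x + y = 1  ⇒  y = 23/31, x = 8/31
row 2 ring = −(32/92)·23/31 = -8/31
totals (row 1 + row 2): sun 8/31 + 23/31 = 1, ring 8/31 + (-8/31) = 0, arm 8/31 + 0 = 8/31
asked cell (row2, sun) = 23/31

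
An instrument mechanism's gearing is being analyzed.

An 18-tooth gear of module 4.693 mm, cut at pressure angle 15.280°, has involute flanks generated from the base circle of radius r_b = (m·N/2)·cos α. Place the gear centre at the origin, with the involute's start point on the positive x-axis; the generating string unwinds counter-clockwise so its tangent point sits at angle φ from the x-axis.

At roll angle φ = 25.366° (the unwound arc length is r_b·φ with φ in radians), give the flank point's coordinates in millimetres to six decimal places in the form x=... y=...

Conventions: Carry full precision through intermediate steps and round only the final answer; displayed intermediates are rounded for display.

x=44.543292 y=1.155562

single-mesh involute tooth geometry (18T wheel at module 4.693)
pitch radius r_p = m·N/2 = 4.693·18/2 = 42.237000
base radius r_b = r_p·cos α = 42.237000·cos 15.280° = 40.743900
roll angle φ = 25.366° = 0.44272022 rad
x = r_b·(cos φ + φ·sin φ) = 44.543292
y = r_b·(sin φ − φ·cos φ) = 1.155562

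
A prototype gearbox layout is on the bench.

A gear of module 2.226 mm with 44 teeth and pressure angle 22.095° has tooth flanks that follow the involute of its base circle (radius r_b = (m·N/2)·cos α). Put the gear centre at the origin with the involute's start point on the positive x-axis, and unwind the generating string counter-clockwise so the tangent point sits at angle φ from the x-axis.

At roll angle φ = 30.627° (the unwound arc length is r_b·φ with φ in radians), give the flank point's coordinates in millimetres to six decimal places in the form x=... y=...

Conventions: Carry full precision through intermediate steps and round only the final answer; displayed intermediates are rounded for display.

x=51.402480 y=2.244843

topology: single-mesh involute geometry — m = 2.226, N = 44
pitch radius r_p = m·N/2 = 2.226·44/2 = 48.972000
base radius r_b = r_p·cos α = 48.972000·cos 22.095° = 45.375568
roll angle φ = 30.627° = 0.53454199 rad
x = r_b·(cos φ + φ·sin φ) = 51.402480
y = r_b·(sin φ − φ·cos φ) = 2.244843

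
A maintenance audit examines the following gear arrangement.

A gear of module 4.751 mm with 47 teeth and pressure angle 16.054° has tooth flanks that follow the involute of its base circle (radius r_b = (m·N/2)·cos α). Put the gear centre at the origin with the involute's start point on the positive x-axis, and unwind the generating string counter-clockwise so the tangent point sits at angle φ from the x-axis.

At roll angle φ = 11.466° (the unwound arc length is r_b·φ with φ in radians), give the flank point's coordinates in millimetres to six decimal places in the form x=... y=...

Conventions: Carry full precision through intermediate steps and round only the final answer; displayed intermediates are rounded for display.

x=109.421364 y=0.285485

recognized (one wheel, involute flank): single-mesh tooth geometry, m = 4.751, N = 47
pitch radius r_p = m·N/2 = 4.751·47/2 = 111.648500
base radius r_b = r_p·cos α = 111.648500·cos 16.054° = 107.294375
roll angle φ = 11.466° = 0.20011945 rad
x = r_b·(cos φ + φ·sin φ) = 109.421364
y = r_b·(sin φ − φ·cos φ) = 0.285485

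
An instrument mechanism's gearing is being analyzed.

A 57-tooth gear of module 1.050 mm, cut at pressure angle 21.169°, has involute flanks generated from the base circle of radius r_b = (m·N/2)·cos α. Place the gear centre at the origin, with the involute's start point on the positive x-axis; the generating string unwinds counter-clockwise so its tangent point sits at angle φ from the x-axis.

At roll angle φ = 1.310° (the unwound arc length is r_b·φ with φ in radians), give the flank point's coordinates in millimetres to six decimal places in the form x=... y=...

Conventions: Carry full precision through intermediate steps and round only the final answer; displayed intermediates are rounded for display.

x=27.912934 y=0.000111

class = single-mesh tooth geometry [base-circle involute, m = 1.050, 57T]
pitch radius r_p = m·N/2 = 1.050·57/2 = 29.925000
base radius r_b = r_p·cos α = 29.925000·cos 21.169° = 27.905641
roll angle φ = 1.310° = 0.02286381 rad
x = r_b·(cos φ + φ·sin φ) = 27.912934
y = r_b·(sin φ − φ·cos φ) = 0.000111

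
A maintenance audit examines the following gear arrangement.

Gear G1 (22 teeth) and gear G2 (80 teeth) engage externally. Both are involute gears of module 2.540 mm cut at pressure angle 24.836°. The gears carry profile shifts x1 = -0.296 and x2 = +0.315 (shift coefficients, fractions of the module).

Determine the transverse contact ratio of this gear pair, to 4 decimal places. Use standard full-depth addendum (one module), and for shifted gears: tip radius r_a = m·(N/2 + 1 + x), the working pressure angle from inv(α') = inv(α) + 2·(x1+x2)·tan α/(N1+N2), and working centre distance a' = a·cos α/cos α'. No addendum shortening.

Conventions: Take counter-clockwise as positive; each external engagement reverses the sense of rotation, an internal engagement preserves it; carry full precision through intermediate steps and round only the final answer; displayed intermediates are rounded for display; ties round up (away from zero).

single-mesh involute tooth geometry (22T engaging 80T at module 2.540)
base radii: r_b1 = 25.355934, r_b2 = 92.203397
tip radii: r_a1 = 29.728160, r_a2 = 104.940100
inv(α') = inv(24.836°) + 2·(-0.296+0.315)·tan α/(22+80) = 0.02953001  ⇒  α' = 24.88202°
a' = a·cos α / cos α' = 129.5400·cos 24.836°/cos 24.88202° = 129.588218
action lengths: √(r_a1²−r_b1²) = 15.519024, √(r_a2²−r_b2²) = 50.109462
base pitch p_b = π·m·cos α = 7.241638
CR = (15.519024 + 50.109462 − 129.588218·sin 24.88202°)/7.241638 = 1.533367
contact ratio ≈ 1.5334

1.5334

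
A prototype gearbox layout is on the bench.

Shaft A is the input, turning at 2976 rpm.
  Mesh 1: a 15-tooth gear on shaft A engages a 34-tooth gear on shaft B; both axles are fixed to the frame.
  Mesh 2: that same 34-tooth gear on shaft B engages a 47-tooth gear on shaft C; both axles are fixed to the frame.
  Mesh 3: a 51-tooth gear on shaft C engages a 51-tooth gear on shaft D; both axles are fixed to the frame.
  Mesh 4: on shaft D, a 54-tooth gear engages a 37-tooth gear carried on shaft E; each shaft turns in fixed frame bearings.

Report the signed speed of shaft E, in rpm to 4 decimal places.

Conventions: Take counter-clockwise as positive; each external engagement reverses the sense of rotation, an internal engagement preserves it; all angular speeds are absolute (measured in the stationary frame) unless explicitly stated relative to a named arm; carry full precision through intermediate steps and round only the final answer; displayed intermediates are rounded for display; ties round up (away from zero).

+1386.1760 rpm

recognized (5 fixed axles, 4 meshes): fixed-axis compound train
mesh 1 [15T→34T]: ω = 2976.0000×15/34 = 1312.9412 rpm, sense flips to −
mesh 2 [34T→47T]: ω = 1312.9412×34/47 = 949.7872 rpm, sense flips to +
mesh 3 [51T→51T]: ω = 949.7872×51/51 = 949.7872 rpm, sense flips to −
mesh 4 [54T→37T]: ω = 949.7872×54/37 = 1386.1760 rpm, sense flips to +
signed output speed = +1386.1760 rpm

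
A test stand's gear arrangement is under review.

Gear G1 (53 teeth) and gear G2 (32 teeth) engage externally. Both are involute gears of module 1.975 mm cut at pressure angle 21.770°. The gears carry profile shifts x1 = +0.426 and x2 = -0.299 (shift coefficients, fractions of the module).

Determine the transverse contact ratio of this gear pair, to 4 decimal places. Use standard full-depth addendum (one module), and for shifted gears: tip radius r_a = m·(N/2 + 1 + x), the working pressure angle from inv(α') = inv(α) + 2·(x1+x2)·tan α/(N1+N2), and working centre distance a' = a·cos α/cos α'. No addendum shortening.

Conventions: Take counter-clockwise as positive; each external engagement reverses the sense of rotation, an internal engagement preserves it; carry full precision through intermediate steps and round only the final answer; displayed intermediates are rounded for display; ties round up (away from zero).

1.6195

topology: single-mesh involute geometry — m = 1.975, 53T/32T pair
base radii: r_b1 = 48.604797, r_b2 = 29.346293
tip radii: r_a1 = 55.153850, r_a2 = 32.984475
inv(α') = inv(21.770°) + 2·(+0.426-0.299)·tan α/(53+32) = 0.02059944  ⇒  α' = 22.18971°
a' = a·cos α / cos α' = 83.9375·cos 21.770°/cos 22.18971° = 84.186039
action lengths: √(r_a1²−r_b1²) = 26.067621, √(r_a2²−r_b2²) = 15.058908
base pitch p_b = π·m·cos α = 5.762131
CR = (26.067621 + 15.058908 − 84.186039·sin 22.18971°)/5.762131 = 1.619472
contact ratio ≈ 1.6195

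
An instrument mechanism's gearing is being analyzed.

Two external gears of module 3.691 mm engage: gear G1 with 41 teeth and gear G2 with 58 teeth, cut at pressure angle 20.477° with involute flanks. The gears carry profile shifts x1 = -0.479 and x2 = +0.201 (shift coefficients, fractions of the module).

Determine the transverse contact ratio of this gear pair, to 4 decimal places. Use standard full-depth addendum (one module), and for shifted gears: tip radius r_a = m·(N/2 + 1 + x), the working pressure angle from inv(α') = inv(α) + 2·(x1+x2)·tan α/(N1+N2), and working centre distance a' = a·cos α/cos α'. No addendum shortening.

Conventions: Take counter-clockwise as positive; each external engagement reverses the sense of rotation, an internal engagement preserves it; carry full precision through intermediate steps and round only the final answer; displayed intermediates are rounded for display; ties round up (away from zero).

1.7846

class = single-mesh tooth geometry [involute pair 41T × 58T, m = 3.691]
base radii: r_b1 = 70.884401, r_b2 = 100.275494
tip radii: r_a1 = 77.588511, r_a2 = 111.471891
inv(α') = inv(20.477°) + 2·(-0.479+0.201)·tan α/(41+58) = 0.01393891  ⇒  α' = 19.57260°
a' = a·cos α / cos α' = 182.7045·cos 20.477°/cos 19.57260° = 181.656411
action lengths: √(r_a1²−r_b1²) = 31.549623, √(r_a2²−r_b2²) = 48.690941
base pitch p_b = π·m·cos α = 10.862923
CR = (31.549623 + 48.690941 − 181.656411·sin 19.57260°)/10.862923 = 1.784554
contact ratio ≈ 1.7846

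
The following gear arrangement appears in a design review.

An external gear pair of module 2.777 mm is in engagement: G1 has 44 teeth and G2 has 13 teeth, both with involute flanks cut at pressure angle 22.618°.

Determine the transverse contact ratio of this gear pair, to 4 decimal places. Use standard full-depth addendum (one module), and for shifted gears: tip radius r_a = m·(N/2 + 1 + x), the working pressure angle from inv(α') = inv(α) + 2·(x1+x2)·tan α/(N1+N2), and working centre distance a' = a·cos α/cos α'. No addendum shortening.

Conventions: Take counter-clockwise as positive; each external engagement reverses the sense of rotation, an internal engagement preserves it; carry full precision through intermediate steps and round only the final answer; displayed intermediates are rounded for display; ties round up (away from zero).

1.4954

single-mesh involute tooth geometry (44T engaging 13T at module 2.777)
base radii: r_b1 = 56.395226, r_b2 = 16.662226
tip radii: r_a1 = 63.871000, r_a2 = 20.827500
no profile shift: α' = α, a' = a
action lengths: √(r_a1²−r_b1²) = 29.984714, √(r_a2²−r_b2²) = 12.496199
base pitch p_b = π·m·cos α = 8.053219
CR = (29.984714 + 12.496199 − 79.144500·sin 22.61800°)/8.053219 = 1.495439
contact ratio ≈ 1.4954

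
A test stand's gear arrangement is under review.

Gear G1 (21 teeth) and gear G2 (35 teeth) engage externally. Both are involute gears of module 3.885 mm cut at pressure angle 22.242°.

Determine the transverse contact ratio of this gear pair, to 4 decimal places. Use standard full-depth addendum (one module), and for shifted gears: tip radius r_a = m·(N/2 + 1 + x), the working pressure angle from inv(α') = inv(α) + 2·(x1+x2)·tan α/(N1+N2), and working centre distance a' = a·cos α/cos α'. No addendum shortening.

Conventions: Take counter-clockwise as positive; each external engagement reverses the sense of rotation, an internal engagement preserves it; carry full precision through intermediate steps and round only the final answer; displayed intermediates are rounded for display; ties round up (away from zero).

recognized (one external pair, fixed centres): single-mesh tooth geometry, m = 3.885, N1 = 21, N2 = 35
base radii: r_b1 = 37.757267, r_b2 = 62.928779
tip radii: r_a1 = 44.677500, r_a2 = 71.872500
no profile shift: α' = α, a' = a
action lengths: √(r_a1²−r_b1²) = 23.884467, √(r_a2²−r_b2²) = 34.722112
base pitch p_b = π·m·cos α = 11.296948
CR = (23.884467 + 34.722112 − 108.780000·sin 22.24200°)/11.296948 = 1.543004
contact ratio ≈ 1.5430

1.5430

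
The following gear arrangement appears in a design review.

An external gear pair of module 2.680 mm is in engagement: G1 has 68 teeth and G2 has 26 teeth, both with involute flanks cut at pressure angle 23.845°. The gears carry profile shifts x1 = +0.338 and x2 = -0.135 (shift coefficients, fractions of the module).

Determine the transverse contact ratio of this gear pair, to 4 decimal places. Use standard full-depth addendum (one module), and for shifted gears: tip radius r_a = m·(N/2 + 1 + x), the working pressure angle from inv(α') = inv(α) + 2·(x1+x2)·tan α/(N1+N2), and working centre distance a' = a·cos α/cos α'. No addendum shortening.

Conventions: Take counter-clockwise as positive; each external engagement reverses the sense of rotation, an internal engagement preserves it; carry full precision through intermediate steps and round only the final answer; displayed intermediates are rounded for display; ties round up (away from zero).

class = single-mesh tooth geometry [involute pair 68T × 26T, m = 2.680]
base radii: r_b1 = 83.342219, r_b2 = 31.866143
tip radii: r_a1 = 94.705840, r_a2 = 37.158200
inv(α') = inv(23.845°) + 2·(+0.338-0.135)·tan α/(68+26) = 0.02772632  ⇒  α' = 24.39068°
a' = a·cos α / cos α' = 125.9600·cos 23.845°/cos 24.39068° = 126.498221
action lengths: √(r_a1²−r_b1²) = 44.980780, √(r_a2²−r_b2²) = 19.112320
base pitch p_b = π·m·cos α = 7.700803
CR = (44.980780 + 19.112320 − 126.498221·sin 24.39068°)/7.700803 = 1.539432
contact ratio ≈ 1.5394

1.5394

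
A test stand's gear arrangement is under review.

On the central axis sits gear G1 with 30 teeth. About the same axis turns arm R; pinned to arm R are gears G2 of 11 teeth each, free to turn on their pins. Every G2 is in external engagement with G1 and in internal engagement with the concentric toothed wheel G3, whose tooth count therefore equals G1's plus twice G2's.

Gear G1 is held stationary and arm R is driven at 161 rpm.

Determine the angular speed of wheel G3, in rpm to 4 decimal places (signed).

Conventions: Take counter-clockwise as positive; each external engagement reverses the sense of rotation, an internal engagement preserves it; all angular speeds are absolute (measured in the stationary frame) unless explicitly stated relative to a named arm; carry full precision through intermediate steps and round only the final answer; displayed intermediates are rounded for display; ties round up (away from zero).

topology: planetary set — G1 30T / G2 11T / G3 52T, arm = carrier (Willis)
normalise by the input: solve with ω_arm = 1, then scale by 161 rpm
ring teeth: 30 + 2·11 = 52
30(ω_sun−ω_arm) = −52(ω_ring−ω_arm),  ω_sun = 0, ω_arm = 1
ω_ring = 1 − (30/52)(0−1) = 41/26
scale: ω_ring = 41/26 × 161 rpm = +253.8846 rpm

+253.8846 rpm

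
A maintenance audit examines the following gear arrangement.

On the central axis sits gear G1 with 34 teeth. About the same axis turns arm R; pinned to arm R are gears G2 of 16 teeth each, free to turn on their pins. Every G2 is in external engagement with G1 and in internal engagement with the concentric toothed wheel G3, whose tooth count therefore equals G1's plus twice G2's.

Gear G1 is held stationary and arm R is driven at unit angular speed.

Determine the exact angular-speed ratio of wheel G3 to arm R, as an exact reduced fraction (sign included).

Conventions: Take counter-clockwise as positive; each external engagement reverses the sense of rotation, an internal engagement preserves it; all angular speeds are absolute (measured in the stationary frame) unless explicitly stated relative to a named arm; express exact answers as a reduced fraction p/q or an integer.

50/33

planetary set (34T centre, 16T on arm, 66T internal) — Willis relation
ring teeth: 34 + 2·16 = 66
34(ω_sun−ω_arm) = −66(ω_ring−ω_arm),  ω_sun = 0, ω_arm = 1
ω_ring = 1 − (34/66)(0−1) = 50/33
ω_out/ω_in = 50/33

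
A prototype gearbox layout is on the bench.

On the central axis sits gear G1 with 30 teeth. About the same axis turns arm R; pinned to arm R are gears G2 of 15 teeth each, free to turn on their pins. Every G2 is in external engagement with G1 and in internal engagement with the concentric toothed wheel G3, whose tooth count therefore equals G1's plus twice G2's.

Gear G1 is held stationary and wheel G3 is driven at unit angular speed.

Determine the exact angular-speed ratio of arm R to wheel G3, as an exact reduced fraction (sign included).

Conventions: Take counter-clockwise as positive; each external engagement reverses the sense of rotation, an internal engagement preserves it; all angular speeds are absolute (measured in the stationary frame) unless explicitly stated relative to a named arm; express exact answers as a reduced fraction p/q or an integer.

2/3

planetary set (30T centre, 15T on arm, 60T internal) — Willis relation
ring teeth: 30 + 2·15 = 60
30(ω_sun−ω_arm) = −60(ω_ring−ω_arm),  ω_sun = 0, ω_ring = 1
30(0−ω_arm) = −60(1−ω_arm)  ⇒  90·ω_arm = 60  ⇒  ω_arm = 2/3
ω_out/ω_in = 2/3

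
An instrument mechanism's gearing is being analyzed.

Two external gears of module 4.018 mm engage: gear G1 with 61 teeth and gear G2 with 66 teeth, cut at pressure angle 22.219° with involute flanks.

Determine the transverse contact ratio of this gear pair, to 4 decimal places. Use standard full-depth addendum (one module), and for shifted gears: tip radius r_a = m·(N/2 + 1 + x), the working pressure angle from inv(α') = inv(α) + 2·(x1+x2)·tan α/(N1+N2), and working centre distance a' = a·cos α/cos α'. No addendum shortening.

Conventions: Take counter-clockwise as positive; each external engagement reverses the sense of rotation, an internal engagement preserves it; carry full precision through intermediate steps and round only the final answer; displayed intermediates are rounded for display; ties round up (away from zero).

topology: single-mesh involute geometry — m = 4.018, 61T/66T pair
base radii: r_b1 = 113.449153, r_b2 = 122.748264
tip radii: r_a1 = 126.567000, r_a2 = 136.612000
no profile shift: α' = α, a' = a
action lengths: √(r_a1²−r_b1²) = 56.111453, √(r_a2²−r_b2²) = 59.964175
base pitch p_b = π·m·cos α = 11.685607
CR = (56.111453 + 59.964175 − 255.143000·sin 22.21900°)/11.685607 = 1.676752
contact ratio ≈ 1.6768

1.6768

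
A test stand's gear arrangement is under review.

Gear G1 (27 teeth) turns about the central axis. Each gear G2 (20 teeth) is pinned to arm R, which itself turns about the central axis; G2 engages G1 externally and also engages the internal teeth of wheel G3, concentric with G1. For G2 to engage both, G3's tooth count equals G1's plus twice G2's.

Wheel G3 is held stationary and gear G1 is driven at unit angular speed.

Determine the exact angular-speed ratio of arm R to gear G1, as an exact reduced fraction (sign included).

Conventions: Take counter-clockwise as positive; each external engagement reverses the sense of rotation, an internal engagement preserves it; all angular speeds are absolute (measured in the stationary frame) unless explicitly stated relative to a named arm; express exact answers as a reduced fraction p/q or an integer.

topology: planetary set — G1 27T / G2 20T / G3 67T, arm = carrier (Willis)
ring teeth: 27 + 2·20 = 67
27(ω_sun−ω_arm) = −67(ω_ring−ω_arm),  ω_ring = 0, ω_sun = 1
27(1−ω_arm) = −67(0−ω_arm)  ⇒  94·ω_arm = 27  ⇒  ω_arm = 27/94
ω_out/ω_in = 27/94

27/94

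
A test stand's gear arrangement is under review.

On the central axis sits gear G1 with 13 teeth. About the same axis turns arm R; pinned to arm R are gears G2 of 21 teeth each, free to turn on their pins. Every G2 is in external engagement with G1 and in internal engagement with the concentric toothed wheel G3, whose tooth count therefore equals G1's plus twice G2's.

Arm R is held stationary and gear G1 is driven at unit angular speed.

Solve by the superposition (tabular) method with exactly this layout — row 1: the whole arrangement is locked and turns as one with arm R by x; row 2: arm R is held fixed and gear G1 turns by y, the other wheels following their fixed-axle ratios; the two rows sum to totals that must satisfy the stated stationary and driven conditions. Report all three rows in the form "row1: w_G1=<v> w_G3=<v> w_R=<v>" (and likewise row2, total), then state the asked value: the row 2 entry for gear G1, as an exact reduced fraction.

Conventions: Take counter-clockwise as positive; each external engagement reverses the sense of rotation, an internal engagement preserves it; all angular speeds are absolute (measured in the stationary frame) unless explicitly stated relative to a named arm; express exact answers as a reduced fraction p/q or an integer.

row1: w_G1=0 w_G3=0 w_R=0
row2: w_G1=1 w_G3=-13/55 w_R=0
total: w_G1=1 w_G3=-13/55 w_R=0
asked value: 1

planetary set (13T centre, 21T on arm, 55T internal) — Willis relation
superposition row 1 [locked train]: every member turns x
row 2: sun turns y, ring = −(13/55)·y, arm 0
boundary: total ω_arm = x = 0 and total ω_sun = x + y = 1  ⇒  y = 1, x = 0
row 2 ring = −(13/55)·1 = -13/55
totals (row 1 + row 2): sun 0 + 1 = 1, ring 0 + (-13/55) = -13/55, arm 0 + 0 = 0
asked cell (row2, sun) = 1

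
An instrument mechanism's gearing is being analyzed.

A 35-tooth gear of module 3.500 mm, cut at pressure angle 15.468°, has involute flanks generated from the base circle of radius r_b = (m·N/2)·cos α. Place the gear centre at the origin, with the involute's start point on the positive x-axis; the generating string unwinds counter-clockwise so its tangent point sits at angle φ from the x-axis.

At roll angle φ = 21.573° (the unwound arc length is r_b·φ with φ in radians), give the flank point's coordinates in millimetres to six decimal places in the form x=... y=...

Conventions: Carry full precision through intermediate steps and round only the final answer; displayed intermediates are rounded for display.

topology: single-mesh involute geometry — m = 3.500, N = 35
pitch radius r_p = m·N/2 = 3.500·35/2 = 61.250000
base radius r_b = r_p·cos α = 61.250000·cos 15.468° = 59.031498
roll angle φ = 21.573° = 0.37651988 rad
x = r_b·(cos φ + φ·sin φ) = 63.068726
y = r_b·(sin φ − φ·cos φ) = 1.035516

x=63.068726 y=1.035516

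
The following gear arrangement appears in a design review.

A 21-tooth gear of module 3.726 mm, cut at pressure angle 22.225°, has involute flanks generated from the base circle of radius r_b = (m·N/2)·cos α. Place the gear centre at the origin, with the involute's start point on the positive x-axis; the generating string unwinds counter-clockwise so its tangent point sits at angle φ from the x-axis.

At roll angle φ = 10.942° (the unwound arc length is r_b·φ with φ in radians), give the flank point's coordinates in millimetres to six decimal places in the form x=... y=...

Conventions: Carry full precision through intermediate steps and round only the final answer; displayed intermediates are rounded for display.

topology: single-mesh involute geometry — m = 3.726, N = 21
pitch radius r_p = m·N/2 = 3.726·21/2 = 39.123000
base radius r_b = r_p·cos α = 39.123000·cos 22.225° = 36.216381
roll angle φ = 10.942° = 0.19097393 rad
x = r_b·(cos φ + φ·sin φ) = 36.870797
y = r_b·(sin φ − φ·cos φ) = 0.083776

x=36.870797 y=0.083776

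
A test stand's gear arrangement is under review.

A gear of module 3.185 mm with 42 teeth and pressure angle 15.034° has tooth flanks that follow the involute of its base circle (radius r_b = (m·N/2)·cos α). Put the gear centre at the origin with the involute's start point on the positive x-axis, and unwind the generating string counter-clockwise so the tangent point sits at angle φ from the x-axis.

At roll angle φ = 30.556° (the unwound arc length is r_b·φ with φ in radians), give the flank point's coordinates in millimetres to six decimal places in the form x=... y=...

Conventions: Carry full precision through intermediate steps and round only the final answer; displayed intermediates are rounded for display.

single-mesh involute tooth geometry (42T wheel at module 3.185)
pitch radius r_p = m·N/2 = 3.185·42/2 = 66.885000
base radius r_b = r_p·cos α = 66.885000·cos 15.034° = 64.595665
roll angle φ = 30.556° = 0.53330281 rad
x = r_b·(cos φ + φ·sin φ) = 73.138655
y = r_b·(sin φ − φ·cos φ) = 3.173959

x=73.138655 y=3.173959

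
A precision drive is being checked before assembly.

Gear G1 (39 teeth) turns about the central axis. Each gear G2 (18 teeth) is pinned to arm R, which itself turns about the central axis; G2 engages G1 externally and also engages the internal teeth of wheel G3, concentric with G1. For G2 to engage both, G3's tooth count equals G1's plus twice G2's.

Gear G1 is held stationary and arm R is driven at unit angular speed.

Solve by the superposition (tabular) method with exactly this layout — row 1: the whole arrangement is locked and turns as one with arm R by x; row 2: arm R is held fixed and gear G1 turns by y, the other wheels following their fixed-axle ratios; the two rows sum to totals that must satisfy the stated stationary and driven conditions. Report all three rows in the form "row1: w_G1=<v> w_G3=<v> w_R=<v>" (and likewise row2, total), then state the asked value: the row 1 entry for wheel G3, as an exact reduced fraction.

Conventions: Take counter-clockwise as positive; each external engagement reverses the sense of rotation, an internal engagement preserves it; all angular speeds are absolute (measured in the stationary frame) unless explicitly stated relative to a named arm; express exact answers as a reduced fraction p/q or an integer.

class = planetary set [G3 = 39+2·18 = 75; Willis about the carrier]
row 1 — lock + rotate with arm: ω_sun = ω_ring = ω_arm = x
row 2 — arm fixed, fixed-axis ratios: sun y, ring −(39/75)·y, arm 0
boundary: total ω_sun = x + y = 0 and total ω_arm = x = 1  ⇒  y = -1, x = 1
row 2 ring = −(39/75)·(-1) = 13/25
totals (row 1 + row 2): sun 1 + (-1) = 0, ring 1 + 13/25 = 38/25, arm 1 + 0 = 1
asked cell (row1, ring) = 1

row1: w_G1=1 w_G3=1 w_R=1
row2: w_G1=-1 w_G3=13/25 w_R=0
total: w_G1=0 w_G3=38/25 w_R=1
asked value: 1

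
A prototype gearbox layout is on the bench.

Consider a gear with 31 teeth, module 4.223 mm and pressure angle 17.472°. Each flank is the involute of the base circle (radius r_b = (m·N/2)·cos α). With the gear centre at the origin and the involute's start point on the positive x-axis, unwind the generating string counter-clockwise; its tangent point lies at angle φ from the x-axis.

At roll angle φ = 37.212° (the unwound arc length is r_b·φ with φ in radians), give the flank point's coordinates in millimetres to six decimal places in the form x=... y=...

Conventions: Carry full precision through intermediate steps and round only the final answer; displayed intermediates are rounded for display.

class = single-mesh tooth geometry [base-circle involute, m = 4.223, 31T]
pitch radius r_p = m·N/2 = 4.223·31/2 = 65.456500
base radius r_b = r_p·cos α = 65.456500·cos 17.472° = 62.436585
roll angle φ = 37.212° = 0.64947192 rad
x = r_b·(cos φ + φ·sin φ) = 74.248448
y = r_b·(sin φ − φ·cos φ) = 5.464722

x=74.248448 y=5.464722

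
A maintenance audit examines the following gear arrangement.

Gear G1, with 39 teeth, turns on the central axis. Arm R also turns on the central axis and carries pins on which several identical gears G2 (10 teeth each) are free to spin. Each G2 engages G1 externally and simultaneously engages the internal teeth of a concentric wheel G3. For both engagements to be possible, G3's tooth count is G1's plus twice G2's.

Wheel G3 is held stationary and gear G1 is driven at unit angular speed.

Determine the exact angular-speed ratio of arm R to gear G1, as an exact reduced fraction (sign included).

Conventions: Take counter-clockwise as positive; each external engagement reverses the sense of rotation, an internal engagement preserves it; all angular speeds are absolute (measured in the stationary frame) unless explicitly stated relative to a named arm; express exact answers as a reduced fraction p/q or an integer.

39/98

recognized (axles ride arm R): planetary set, 39/10/59 teeth
ring teeth: 39 + 2·10 = 59
39(ω_sun−ω_arm) = −59(ω_ring−ω_arm),  ω_ring = 0, ω_sun = 1
39(1−ω_arm) = −59(0−ω_arm)  ⇒  98·ω_arm = 39  ⇒  ω_arm = 39/98
ω_out/ω_in = 39/98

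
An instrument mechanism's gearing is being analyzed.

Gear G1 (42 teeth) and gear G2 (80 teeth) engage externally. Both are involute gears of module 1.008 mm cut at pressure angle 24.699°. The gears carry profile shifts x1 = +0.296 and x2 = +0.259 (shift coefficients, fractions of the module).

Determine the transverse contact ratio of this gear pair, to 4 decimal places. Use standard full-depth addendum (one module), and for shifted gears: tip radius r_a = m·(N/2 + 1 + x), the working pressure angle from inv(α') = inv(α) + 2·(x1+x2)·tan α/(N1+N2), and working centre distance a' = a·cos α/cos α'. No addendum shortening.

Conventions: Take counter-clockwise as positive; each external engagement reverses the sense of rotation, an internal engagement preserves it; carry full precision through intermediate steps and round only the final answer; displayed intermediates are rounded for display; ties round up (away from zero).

recognized (one external pair, fixed centres): single-mesh tooth geometry, m = 1.008, N1 = 42, N2 = 80
base radii: r_b1 = 19.231455, r_b2 = 36.631344
tip radii: r_a1 = 22.474368, r_a2 = 41.589072
inv(α') = inv(24.699°) + 2·(+0.296+0.259)·tan α/(42+80) = 0.03303318  ⇒  α' = 25.77773°
a' = a·cos α / cos α' = 61.4880·cos 24.699°/cos 25.77773° = 62.036146
action lengths: √(r_a1²−r_b1²) = 11.629632, √(r_a2²−r_b2²) = 19.692526
base pitch p_b = π·m·cos α = 2.877019
CR = (11.629632 + 19.692526 − 62.036146·sin 25.77773°)/2.877019 = 1.509831
contact ratio ≈ 1.5098

1.5098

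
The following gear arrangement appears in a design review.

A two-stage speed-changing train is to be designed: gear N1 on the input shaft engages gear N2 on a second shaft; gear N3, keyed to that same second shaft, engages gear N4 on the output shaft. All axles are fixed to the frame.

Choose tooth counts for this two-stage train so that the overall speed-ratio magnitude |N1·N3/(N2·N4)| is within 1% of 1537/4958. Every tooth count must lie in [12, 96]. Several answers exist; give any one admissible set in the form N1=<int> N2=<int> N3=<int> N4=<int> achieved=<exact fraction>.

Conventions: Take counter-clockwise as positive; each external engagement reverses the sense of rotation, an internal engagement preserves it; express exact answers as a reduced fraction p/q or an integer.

design class (target 1537/4958): fixed-axis compound train
target = 1537/4958 in lowest terms: an exact hit needs N1·N3 = k·1537 and N2·N4 = k·4958 for one integer k, every count in [12, 96]; additionally prefer no 1:1 stage (N1 ≠ N2, N3 ≠ N4)
k = 1: N1·N3 = 1537 = 29·53, N2·N4 = 4958 = 67·74
achieved = 29·53/(67·74) = 1537/4958; |achieved − target| = 0 ≤ 1537/495800 ✓

N1=29 N2=67 N3=53 N4=74 achieved=1537/4958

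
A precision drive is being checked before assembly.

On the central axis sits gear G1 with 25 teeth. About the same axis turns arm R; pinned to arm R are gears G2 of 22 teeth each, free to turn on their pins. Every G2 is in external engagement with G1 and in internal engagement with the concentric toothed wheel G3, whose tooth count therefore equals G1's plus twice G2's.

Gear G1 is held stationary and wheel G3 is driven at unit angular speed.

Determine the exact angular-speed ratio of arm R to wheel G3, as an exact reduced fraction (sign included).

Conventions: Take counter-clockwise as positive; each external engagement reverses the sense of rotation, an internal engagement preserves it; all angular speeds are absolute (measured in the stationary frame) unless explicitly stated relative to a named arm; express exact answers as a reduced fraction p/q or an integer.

69/94

recognized (axles ride arm R): planetary set, 25/22/69 teeth
ring teeth: 25 + 2·22 = 69
25(ω_sun−ω_arm) = −69(ω_ring−ω_arm),  ω_sun = 0, ω_ring = 1
25(0−ω_arm) = −69(1−ω_arm)  ⇒  94·ω_arm = 69  ⇒  ω_arm = 69/94
ω_out/ω_in = 69/94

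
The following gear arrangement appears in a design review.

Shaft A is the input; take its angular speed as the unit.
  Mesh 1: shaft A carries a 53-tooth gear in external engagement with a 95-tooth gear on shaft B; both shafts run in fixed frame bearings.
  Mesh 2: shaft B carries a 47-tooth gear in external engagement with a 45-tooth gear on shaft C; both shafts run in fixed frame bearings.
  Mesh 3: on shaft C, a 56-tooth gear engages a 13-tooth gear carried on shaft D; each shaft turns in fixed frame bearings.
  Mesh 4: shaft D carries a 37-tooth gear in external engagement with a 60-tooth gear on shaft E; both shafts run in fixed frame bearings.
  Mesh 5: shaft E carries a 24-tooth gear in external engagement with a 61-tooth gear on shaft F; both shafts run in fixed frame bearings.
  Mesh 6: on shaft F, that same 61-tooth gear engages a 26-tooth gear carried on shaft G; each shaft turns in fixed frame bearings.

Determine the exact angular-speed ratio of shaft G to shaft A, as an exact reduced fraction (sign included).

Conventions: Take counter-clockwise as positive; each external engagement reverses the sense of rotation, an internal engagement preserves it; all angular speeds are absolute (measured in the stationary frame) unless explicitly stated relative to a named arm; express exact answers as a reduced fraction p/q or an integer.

class = fixed-axis compound train [6 meshes; 6 ratios multiply, 6 sense flips]
mesh 1 [53T→95T]: running ratio 53/95, sense −
mesh 2 [47T→45T]: running ratio 2491/4275, sense +
mesh 3 [56T→13T]: running ratio 139496/55575, sense −
mesh 4 [37T→60T]: running ratio 1290338/833625, sense +
mesh 5 [24T→61T]: running ratio 10322704/16950375, sense −
mesh 6 [61T→26T]: running ratio 5161352/3612375, sense +
ω_out/ω_in = 5161352/3612375

5161352/3612375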